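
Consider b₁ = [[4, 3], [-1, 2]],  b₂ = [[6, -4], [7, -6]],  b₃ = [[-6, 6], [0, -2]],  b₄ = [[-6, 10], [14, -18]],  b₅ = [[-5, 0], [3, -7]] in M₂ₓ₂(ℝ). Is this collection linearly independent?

Take coordinates with respect to the standard basis {E₁₁, E₁₂, E₂₁, E₂₂}.
There are 5 vectors in a 4-dimensional space, so they cannot be linearly independent.

linearly dependent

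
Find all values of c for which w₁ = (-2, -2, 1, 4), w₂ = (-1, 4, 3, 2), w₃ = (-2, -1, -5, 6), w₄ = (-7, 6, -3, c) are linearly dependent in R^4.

c = 18

Dependence holds iff the 4×4 matrix [w₁ w₂ w₃ w₄] is singular.
The determinant works out to 65*c - 1170.
Solving 65*c - 1170 = 0 yields c = 18.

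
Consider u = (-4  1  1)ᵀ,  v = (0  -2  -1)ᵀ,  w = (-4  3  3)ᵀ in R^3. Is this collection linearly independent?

The matrix [u|v|w] has determinant 8.
A nonzero determinant means the columns are linearly independent.

linearly independent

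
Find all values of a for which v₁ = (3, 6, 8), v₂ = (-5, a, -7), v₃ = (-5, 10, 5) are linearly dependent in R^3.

Dependence holds iff the 3×3 matrix [v₁ v₂ v₃] is singular.
Expanding, det = 55*a + 170.
This vanishes exactly when a = -34/11.

a = -34/11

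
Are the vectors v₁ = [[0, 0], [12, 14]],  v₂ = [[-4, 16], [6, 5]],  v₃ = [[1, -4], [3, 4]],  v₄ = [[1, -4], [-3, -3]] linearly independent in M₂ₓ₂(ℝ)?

Take coordinates with respect to the standard basis {E₁₁, E₁₂, E₂₁, E₂₂}.
Form the 4×4 matrix with these as columns; its determinant is 0.
A zero determinant means the columns are linearly dependent.
Indeed 3v₁ - 2v₂ - 8v₃ = 0.

linearly dependent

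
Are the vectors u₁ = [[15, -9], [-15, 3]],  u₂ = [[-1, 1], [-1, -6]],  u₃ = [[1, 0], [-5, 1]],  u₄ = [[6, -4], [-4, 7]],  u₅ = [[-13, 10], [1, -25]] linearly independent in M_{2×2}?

Take coordinates with respect to the standard basis {E₁₁, E₁₂, E₂₁, E₂₂}.
There are 5 vectors in a 4-dimensional space, so they cannot be linearly independent.

linearly dependent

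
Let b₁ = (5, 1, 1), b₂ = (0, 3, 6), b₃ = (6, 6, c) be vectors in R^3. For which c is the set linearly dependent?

The set is linearly dependent precisely when det[b₁; b₂; b₃] = 0.
Expanding, det = 15*c - 162.
Solving 15*c - 162 = 0 yields c = 54/5.

c = 54/5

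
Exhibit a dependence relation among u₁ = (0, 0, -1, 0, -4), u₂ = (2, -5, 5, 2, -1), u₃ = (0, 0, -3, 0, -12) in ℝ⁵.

Solve the homogeneous system with u₁, u₂, u₃ as columns by row-reducing the coefficient matrix.
A generator of the null space is (3, 0, -1).

3u₁ - u₃ = 0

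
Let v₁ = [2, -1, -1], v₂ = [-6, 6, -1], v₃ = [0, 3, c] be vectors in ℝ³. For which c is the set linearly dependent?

The vectors are dependent exactly when the determinant of the matrix with rows v₁, v₂, v₃ vanishes.
Expanding, det = 6*c + 24.
Solving 6*c + 24 = 0 yields c = -4.

c = -4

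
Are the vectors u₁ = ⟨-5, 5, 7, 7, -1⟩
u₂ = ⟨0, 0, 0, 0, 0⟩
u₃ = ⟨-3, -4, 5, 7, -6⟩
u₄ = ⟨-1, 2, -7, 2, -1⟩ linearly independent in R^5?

One of the vectors is the zero vector, so the set is linearly dependent.

linearly dependent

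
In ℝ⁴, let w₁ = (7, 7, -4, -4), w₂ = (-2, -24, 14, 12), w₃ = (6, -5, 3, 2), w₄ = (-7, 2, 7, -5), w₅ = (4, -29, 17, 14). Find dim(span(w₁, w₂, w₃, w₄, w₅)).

Apply Gaussian elimination to the matrix whose rows are w₁, w₂, w₃, w₄, w₅.
The echelon form has 3 nonzero rows, so the rank is 3.
(With 5 elements in a 4-dimensional space the rank is at most 4.)

3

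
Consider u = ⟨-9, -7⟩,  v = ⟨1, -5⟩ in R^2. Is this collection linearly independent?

linearly independent

Form the 2×2 matrix with these as columns; its determinant is 52.
A nonzero determinant means the columns are linearly independent.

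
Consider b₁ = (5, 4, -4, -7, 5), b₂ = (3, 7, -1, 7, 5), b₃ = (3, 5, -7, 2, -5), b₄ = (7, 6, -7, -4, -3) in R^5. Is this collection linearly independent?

Place the vectors as rows of a 4×5 matrix and reduce to echelon form.
The reduction yields 4 nonzero rows, so the rank is 4.
Since rank = 4 (the number of vectors), the set is linearly independent.

linearly independent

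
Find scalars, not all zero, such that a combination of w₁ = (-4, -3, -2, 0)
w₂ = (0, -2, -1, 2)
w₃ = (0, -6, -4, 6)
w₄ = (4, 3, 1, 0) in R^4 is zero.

Set up α₁w₁ + … + α₄w₄ = 0 and solve the homogeneous system.
One solution (up to scaling) is (1, 3, -1, 1).

w₁ + 3w₂ - w₃ + w₄ = 0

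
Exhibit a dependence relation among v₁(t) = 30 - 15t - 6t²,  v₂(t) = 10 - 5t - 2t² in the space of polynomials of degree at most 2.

Take coordinates with respect to {1, t, t²}.
Set up α₁v₁ + α₂v₂ = 0 and solve the homogeneous system.
One solution (up to scaling) is (1, -3).

v₁ - 3v₂ = 0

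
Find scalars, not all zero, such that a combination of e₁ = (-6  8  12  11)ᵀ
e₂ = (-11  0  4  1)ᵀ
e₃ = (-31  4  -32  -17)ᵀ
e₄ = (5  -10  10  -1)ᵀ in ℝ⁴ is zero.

Set up α₁e₁ + … + α₄e₄ = 0 and solve the homogeneous system.
The free variable yields coefficients (2, -3, 1, 2) (any nonzero multiple also works).

2e₁ - 3e₂ + e₃ + 2e₄ = 0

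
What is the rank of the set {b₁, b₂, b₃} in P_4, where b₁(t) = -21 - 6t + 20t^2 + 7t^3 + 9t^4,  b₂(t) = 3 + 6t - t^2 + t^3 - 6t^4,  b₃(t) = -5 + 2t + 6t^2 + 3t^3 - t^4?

Pass to coordinate vectors with respect to the basis {1, t, …, t^4}.
Apply Gaussian elimination to the matrix whose rows are b₁, b₂, b₃.
The echelon form has 2 nonzero rows, so the rank is 2.

rank 2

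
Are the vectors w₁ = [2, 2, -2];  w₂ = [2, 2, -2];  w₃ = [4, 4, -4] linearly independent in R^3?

linearly dependent

Form the 3×3 matrix with these as columns; its determinant is 0.
A zero determinant means the columns are linearly dependent.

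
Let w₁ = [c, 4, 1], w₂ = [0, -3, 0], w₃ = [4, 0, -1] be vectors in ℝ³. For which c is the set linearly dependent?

Place the vectors as rows of a 3×3 matrix; dependence ⇔ determinant zero.
The determinant works out to 3*c + 12.
This vanishes exactly when c = -4.

c = -4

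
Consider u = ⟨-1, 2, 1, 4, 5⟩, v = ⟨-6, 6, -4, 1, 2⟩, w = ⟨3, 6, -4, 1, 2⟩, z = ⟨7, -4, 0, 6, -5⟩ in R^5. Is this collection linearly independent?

linearly independent

Row-reduce the matrix whose columns are u, v, w, z.
The reduction yields 4 nonzero rows, so the rank is 4.
Since rank = 4 (the number of vectors), the set is linearly independent.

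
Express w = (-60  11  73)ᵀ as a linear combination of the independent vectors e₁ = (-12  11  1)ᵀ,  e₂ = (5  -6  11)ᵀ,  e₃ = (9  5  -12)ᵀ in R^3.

Set up the augmented matrix [e₁ | e₂ | e₃ | w] and row-reduce.
The system has the unique solution (a₁, a₂, a₃) = (4, 3, -3).

w = 4e₁ + 3e₂ - 3e₃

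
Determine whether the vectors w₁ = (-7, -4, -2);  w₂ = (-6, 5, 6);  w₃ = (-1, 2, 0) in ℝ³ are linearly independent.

linearly independent

Row-reduce the matrix whose columns are w₁, w₂, w₃.
The reduction yields 3 nonzero rows, so the rank is 3.
Since rank = 3 (the number of vectors), the set is linearly independent.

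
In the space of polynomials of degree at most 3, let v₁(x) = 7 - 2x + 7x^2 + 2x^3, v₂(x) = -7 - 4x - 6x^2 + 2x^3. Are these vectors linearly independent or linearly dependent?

linearly independent

Write each element as a coordinate vector in ℝ⁴ using {1, x, …, x^3}.
Row-reduce the matrix whose columns are v₁, v₂.
The reduction yields 2 nonzero rows, so the rank is 2.
Since rank = 2 (the number of vectors), the set is linearly independent.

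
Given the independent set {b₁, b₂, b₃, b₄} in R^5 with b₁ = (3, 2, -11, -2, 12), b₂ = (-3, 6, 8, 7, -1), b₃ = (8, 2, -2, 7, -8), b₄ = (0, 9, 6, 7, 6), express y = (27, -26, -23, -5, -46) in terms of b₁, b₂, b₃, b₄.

y = -b₁ - 2b₂ + 3b₃ - 2b₄

Set up the augmented matrix [b₁ | b₂ | b₃ | b₄ | y] and row-reduce.
Back-substitution yields (α₁, …, α₄) = (-1, -2, 3, -2).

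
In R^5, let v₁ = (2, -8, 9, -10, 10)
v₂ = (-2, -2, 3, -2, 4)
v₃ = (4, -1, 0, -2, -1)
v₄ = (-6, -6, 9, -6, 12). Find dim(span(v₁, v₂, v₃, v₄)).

Form the matrix with v₁, v₂, v₃, v₄ as columns and reduce.
Exactly 2 pivots survive; hence the rank is 2.

2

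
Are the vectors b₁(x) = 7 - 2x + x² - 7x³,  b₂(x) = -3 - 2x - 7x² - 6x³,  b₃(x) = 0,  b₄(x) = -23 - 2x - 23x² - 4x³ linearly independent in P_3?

linearly dependent

Take coordinates with respect to the standard basis {1, x, …, x³}.
One of the vectors is the zero vector, so the set is linearly dependent.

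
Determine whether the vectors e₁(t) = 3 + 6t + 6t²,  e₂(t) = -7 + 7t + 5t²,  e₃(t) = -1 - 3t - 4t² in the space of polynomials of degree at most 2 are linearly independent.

linearly independent

Take coordinates with respect to the standard basis {1, t, t²}.
Place the vectors as rows of a 3×3 matrix and reduce to echelon form.
The reduction yields 3 nonzero rows, so the rank is 3.
Since rank = 3 (the number of vectors), the set is linearly independent.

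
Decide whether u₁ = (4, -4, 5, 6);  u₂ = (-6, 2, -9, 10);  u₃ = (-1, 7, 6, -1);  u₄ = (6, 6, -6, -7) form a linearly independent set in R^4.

Form the 4×4 matrix with these as columns; its determinant is -11632.
A nonzero determinant means the columns are linearly independent.

linearly independent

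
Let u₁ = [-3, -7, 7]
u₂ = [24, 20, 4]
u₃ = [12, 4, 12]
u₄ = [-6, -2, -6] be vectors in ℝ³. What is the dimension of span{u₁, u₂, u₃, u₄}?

2

Apply Gaussian elimination to the matrix whose rows are u₁, u₂, u₃, u₄.
The echelon form has 2 nonzero rows, so the rank is 2.
(With 4 elements in a 3-dimensional space the rank is at most 3.)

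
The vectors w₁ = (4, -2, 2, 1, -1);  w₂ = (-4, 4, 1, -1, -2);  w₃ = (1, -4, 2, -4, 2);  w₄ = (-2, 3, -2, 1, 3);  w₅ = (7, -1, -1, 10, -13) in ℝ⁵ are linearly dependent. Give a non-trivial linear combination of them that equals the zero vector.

Write the vectors as columns of a matrix and find a nonzero vector in its null space.
A generator of the null space is (0, 1, 3, 3, 1).

w₂ + 3w₃ + 3w₄ + w₅ = 0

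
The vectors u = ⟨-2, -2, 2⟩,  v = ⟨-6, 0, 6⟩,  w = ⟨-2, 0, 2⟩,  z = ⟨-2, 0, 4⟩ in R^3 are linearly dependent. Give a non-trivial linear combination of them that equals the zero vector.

Write the vectors as columns of a matrix and find a nonzero vector in its null space.
A generator of the null space is (0, 1, -3, 0).

v - 3w = 0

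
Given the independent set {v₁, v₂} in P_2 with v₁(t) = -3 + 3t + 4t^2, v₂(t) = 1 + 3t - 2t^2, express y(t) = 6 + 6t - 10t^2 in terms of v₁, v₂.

Identify each element with its coordinate vector in ℝ³ via {1, t, t^2}.
Since v₁, v₂ are independent, the coefficients expressing y are uniquely determined by a linear system.
Row-reducing the augmented matrix gives the unique coefficients (a₁, a₂) = (-1, 3).

y = -v₁ + 3v₂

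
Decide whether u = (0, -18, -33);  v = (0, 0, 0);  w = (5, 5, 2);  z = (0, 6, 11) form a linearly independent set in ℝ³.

linearly dependent

There are 4 vectors in a 3-dimensional space, so they cannot be linearly independent.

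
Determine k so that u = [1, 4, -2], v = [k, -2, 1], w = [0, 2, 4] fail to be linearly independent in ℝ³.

Place the vectors as rows of a 3×3 matrix; dependence ⇔ determinant zero.
The determinant works out to -20*k - 10.
This vanishes exactly when k = -1/2.

k = -1/2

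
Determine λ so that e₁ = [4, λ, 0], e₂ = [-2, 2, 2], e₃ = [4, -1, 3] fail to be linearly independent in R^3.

λ = -16/7

The vectors are dependent exactly when the determinant of the matrix with rows e₁, e₂, e₃ vanishes.
The determinant works out to 14*λ + 32.
This vanishes exactly when λ = -16/7.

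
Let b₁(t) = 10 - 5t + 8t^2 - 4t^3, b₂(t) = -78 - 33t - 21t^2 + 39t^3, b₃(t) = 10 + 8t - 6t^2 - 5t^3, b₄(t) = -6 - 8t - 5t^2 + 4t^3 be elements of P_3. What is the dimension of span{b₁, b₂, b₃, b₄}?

3

Represent each element by its coordinate vector in ℝ⁴.
Put the 4×4 matrix [b₁|b₂|b₃|b₄] into echelon form.
There are 3 pivot columns, so rank = 3.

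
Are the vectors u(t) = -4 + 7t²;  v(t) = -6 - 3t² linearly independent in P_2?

linearly independent

Take coordinates with respect to the standard basis {1, t, t²}.
Row-reduce the matrix whose columns are u, v.
The reduction yields 2 nonzero rows, so the rank is 2.
Since rank = 2 (the number of vectors), the set is linearly independent.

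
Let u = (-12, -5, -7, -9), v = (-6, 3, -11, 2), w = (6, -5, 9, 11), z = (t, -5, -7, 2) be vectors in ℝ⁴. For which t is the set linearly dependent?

t = -37/4

Dependence holds iff the 4×4 matrix [u v w z] is singular.
The determinant works out to -1248*t - 11544.
Solving -1248*t - 11544 = 0 yields t = -37/4.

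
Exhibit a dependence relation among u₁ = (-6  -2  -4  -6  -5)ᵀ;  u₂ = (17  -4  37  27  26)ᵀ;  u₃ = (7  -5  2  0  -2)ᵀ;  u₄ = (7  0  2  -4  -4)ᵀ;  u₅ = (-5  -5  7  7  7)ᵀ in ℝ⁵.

Write the vectors as columns of a matrix and find a nonzero vector in its null space.
A generator of the null space is (3, 1, 1, -3, -3).

3u₁ + u₂ + u₃ - 3u₄ - 3u₅ = 0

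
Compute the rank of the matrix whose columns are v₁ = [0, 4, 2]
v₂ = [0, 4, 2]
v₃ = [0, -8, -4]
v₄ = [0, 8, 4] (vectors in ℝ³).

Apply Gaussian elimination to the matrix whose rows are v₁, v₂, v₃, v₄.
Reduction leaves 1 leading entry, giving rank 1.
(With 4 elements in a 3-dimensional space the rank is at most 3.)

1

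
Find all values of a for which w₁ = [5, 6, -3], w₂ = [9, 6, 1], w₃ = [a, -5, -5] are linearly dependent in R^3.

The set is linearly dependent precisely when det[w₁; w₂; w₃] = 0.
Expanding, det = 24*a + 280.
Solving 24*a + 280 = 0 yields a = -35/3.

a = -35/3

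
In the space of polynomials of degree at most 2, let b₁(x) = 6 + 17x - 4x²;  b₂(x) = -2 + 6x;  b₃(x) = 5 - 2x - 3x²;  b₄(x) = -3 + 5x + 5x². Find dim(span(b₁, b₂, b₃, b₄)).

3

Use coordinates relative to {1, x, x²}.
Form the matrix with b₁, b₂, b₃, b₄ as columns and reduce.
Exactly 3 pivots survive; hence the rank is 3.
(With 4 elements in a 3-dimensional space the rank is at most 3.)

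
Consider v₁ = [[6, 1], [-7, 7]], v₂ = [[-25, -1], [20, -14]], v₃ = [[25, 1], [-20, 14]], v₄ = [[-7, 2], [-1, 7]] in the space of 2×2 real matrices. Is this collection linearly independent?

Take coordinates with respect to the standard basis {E₁₁, E₁₂, E₂₁, E₂₂}.
Row-reduce the matrix whose columns are v₁, v₂, v₃, v₄.
The reduction yields 2 nonzero rows, so the rank is 2.
Since rank 2 < 4, the set is linearly dependent.

linearly dependent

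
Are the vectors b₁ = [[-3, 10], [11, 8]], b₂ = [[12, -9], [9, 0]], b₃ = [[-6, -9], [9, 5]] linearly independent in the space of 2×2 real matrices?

linearly independent

Take coordinates with respect to the standard basis {E₁₁, E₁₂, E₂₁, E₂₂}.
Place the vectors as rows of a 3×4 matrix and reduce to echelon form.
The reduction yields 3 nonzero rows, so the rank is 3.
Since rank = 3 (the number of vectors), the set is linearly independent.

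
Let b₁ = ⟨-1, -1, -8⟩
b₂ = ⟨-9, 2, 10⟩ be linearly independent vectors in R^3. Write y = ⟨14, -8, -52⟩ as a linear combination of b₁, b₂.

y = 4b₁ - 2b₂

Solve the system with b₁, b₂ as columns and y as the right-hand side.
Row-reducing the augmented matrix gives the unique coefficients (c₁, c₂) = (4, -2).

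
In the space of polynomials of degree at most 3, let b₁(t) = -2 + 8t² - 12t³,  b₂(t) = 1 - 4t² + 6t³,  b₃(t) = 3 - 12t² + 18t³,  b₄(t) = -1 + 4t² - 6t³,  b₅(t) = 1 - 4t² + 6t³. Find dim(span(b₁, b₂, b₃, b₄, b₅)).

Use coordinates relative to {1, t, …, t³}.
Row-reduce the 5×4 matrix with these as rows.
There is 1 pivot column, so rank = 1.
(With 5 elements in a 4-dimensional space the rank is at most 4.)

1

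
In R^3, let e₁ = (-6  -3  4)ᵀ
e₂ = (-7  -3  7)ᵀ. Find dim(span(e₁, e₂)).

Apply Gaussian elimination to the matrix whose rows are e₁, e₂.
Exactly 2 pivots survive; hence the rank is 2.

2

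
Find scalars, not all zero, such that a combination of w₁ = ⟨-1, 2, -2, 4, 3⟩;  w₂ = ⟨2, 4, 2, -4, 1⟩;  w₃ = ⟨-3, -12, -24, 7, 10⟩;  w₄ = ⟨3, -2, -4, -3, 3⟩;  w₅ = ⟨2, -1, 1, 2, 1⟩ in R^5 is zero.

Write the vectors as columns of a matrix and find a nonzero vector in its null space.
One solution (up to scaling) is (2, -3, -1, 3, -2).

2w₁ - 3w₂ - w₃ + 3w₄ - 2w₅ = 0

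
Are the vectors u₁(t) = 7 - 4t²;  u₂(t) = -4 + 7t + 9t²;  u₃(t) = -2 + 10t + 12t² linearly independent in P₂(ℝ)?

linearly independent

Take coordinates with respect to the standard basis {1, t, t²}.
Place the vectors as rows of a 3×3 matrix and reduce to echelon form.
The reduction yields 3 nonzero rows, so the rank is 3.
Since rank = 3 (the number of vectors), the set is linearly independent.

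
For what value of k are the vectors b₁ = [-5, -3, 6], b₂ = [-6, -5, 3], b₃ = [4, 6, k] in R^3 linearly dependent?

The set is linearly dependent precisely when det[b₁; b₂; b₃] = 0.
Cofactor expansion gives det = 7*k - 42.
This vanishes exactly when k = 6.

k = 6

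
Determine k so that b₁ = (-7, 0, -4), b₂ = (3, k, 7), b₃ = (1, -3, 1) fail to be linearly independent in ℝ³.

k = -37

The set is linearly dependent precisely when det[b₁; b₂; b₃] = 0.
Cofactor expansion gives det = -3*k - 111.
This vanishes exactly when k = -37.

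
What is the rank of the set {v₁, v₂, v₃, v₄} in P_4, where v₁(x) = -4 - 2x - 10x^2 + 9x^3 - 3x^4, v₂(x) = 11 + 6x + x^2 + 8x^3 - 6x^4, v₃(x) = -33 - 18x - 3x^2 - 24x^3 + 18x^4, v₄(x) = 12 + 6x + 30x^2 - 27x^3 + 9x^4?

rank 2

Represent each element by its coordinate vector in ℝ⁵.
Apply Gaussian elimination to the matrix whose rows are v₁, v₂, v₃, v₄.
There are 2 pivot columns, so rank = 2.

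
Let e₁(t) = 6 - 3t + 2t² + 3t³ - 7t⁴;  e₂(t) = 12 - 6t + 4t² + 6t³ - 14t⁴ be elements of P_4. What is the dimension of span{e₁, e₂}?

Represent each element by its coordinate vector in ℝ⁵.
Form the matrix with e₁, e₂ as columns and reduce.
Exactly 1 pivot survives; hence the rank is 1.

1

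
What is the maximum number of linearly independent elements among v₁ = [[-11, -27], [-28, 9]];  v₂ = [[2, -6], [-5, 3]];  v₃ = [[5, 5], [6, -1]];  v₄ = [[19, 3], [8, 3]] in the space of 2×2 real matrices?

2

Use coordinates relative to {E₁₁, E₁₂, E₂₁, E₂₂}.
Put the 4×4 matrix [v₁|v₂|v₃|v₄] into echelon form.
The echelon form has 2 nonzero rows, so the rank is 2.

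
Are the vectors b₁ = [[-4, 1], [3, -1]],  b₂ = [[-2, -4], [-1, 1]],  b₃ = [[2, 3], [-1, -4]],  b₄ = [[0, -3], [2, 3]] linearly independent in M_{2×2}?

Take coordinates with respect to the standard basis {E₁₁, E₁₂, E₂₁, E₂₂}.
The matrix [b₁|b₂|b₃|b₄] has determinant 168.
A nonzero determinant means the columns are linearly independent.

linearly independent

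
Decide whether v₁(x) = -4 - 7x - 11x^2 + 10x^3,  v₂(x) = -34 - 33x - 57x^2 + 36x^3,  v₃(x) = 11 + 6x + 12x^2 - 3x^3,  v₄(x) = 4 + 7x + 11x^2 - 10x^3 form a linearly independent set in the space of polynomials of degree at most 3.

Take coordinates with respect to the standard basis {1, x, …, x^3}.
Form the 4×4 matrix with these as columns; its determinant is 0.
A zero determinant means the columns are linearly dependent.

linearly dependent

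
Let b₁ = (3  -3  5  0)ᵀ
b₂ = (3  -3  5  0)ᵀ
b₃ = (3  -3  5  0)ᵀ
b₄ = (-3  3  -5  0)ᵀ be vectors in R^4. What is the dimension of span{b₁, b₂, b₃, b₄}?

dim = 1

Put the 4×4 matrix [b₁|b₂|b₃|b₄] into echelon form.
There is 1 pivot column, so rank = 1.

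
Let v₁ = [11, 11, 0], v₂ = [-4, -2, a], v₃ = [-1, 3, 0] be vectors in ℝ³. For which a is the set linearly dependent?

a = 0

The set is linearly dependent precisely when det[v₁; v₂; v₃] = 0.
Expanding, det = -44*a.
Solving -44*a = 0 yields a = 0.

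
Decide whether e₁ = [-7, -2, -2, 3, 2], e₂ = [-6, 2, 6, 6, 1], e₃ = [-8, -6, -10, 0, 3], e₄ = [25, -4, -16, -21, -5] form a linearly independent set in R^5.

linearly dependent

Place the vectors as rows of a 4×5 matrix and reduce to echelon form.
The reduction yields 2 nonzero rows, so the rank is 2.
Since rank 2 < 4, the set is linearly dependent.
Indeed 2e₁ - e₂ - e₃ = 0.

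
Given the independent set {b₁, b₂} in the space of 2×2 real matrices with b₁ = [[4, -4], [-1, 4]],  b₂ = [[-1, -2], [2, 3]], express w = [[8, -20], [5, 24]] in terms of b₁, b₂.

Work in coordinates with respect to the standard basis {E₁₁, E₁₂, E₂₁, E₂₂}.
Since b₁, b₂ are independent, the coefficients expressing w are uniquely determined by a linear system.
The system has the unique solution (α₁, α₂) = (3, 4).

w = 3b₁ + 4b₂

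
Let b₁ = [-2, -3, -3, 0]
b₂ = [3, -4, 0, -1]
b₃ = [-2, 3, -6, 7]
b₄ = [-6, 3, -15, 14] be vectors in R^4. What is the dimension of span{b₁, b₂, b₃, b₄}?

Form the matrix with b₁, b₂, b₃, b₄ as columns and reduce.
There are 3 pivot columns, so rank = 3.

dim = 3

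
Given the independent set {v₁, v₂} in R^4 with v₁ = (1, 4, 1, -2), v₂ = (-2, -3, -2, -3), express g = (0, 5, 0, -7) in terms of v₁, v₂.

Set up the augmented matrix [v₁ | v₂ | g] and row-reduce.
Back-substitution yields (α₁, α₂) = (2, 1).

g = 2v₁ + v₂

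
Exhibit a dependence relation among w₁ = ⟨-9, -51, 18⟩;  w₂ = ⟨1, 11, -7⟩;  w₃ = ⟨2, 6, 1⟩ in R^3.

w₁ + 3w₂ + 3w₃ = 0

Row-reduce the matrix with w₁, w₂, w₃ as columns; the null space gives the coefficients.
The free variable yields coefficients (1, 3, 3) (any nonzero multiple also works).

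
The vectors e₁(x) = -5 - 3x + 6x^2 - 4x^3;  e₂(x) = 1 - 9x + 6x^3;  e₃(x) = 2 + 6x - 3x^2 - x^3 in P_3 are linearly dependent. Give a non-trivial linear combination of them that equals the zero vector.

Write each element as a vector in ℝ⁴ using {1, x, …, x^3}.
Row-reduce the matrix with e₁, e₂, e₃ as columns; the null space gives the coefficients.
One solution (up to scaling) is (1, 1, 2).

e₁ + e₂ + 2e₃ = 0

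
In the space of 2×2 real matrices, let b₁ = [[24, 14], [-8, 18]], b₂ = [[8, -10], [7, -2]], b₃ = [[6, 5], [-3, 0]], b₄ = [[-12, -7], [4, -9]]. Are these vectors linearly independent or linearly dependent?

linearly dependent

Take coordinates with respect to the standard basis {E₁₁, E₁₂, E₂₁, E₂₂}.
Form the 4×4 matrix with these as columns; its determinant is 0.
A zero determinant means the columns are linearly dependent.
Indeed b₁ + 2b₄ = 0.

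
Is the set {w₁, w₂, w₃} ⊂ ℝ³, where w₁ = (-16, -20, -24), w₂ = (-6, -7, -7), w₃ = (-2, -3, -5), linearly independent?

linearly dependent

Row-reduce the matrix whose columns are w₁, w₂, w₃.
The reduction yields 2 nonzero rows, so the rank is 2.
Since rank 2 < 3, the set is linearly dependent.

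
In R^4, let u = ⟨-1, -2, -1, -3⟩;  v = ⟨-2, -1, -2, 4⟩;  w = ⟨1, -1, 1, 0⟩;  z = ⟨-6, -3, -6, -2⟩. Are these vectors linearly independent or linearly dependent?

Form the 4×4 matrix with these as columns; its determinant is 0.
A zero determinant means the columns are linearly dependent.
Indeed 2u + v - 2w - z = 0.

linearly dependent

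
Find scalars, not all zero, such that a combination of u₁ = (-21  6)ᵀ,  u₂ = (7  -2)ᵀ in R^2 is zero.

Set up α₁u₁ + α₂u₂ = 0 and solve the homogeneous system.
A generator of the null space is (1, 3).

u₁ + 3u₂ = 0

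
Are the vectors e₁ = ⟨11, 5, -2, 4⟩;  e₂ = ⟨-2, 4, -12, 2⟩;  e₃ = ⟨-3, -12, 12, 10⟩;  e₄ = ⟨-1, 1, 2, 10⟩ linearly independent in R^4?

The matrix [e₁|e₂|e₃|e₄] has determinant -12944.
A nonzero determinant means the columns are linearly independent.

linearly independent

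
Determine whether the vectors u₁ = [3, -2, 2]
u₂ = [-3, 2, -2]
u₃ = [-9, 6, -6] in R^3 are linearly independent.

linearly dependent

Form the 3×3 matrix with these as columns; its determinant is 0.
A zero determinant means the columns are linearly dependent.
Indeed u₁ + u₂ = 0.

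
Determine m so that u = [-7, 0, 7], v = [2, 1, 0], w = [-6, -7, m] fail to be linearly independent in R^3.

The set is linearly dependent precisely when det[u; v; w] = 0.
Cofactor expansion gives det = -7*m - 56.
Setting this to zero gives m = -8.

m = -8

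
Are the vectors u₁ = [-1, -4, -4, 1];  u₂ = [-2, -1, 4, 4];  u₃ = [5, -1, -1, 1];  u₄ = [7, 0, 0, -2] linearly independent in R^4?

Form the 4×4 matrix with these as columns; its determinant is 315.
A nonzero determinant means the columns are linearly independent.

linearly independent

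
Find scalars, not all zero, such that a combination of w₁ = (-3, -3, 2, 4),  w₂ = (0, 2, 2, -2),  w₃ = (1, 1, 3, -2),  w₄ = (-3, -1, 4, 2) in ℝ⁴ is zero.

Write the vectors as columns of a matrix and find a nonzero vector in its null space.
The free variable yields coefficients (1, 1, 0, -1) (any nonzero multiple also works).

w₁ + w₂ - w₄ = 0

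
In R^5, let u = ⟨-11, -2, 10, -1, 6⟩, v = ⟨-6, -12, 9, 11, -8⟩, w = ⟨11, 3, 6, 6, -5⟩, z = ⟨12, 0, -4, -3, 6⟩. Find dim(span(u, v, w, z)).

Put the 5×4 matrix [u|v|w|z] into echelon form.
Reduction leaves 4 leading entries, giving rank 4.

dim = 4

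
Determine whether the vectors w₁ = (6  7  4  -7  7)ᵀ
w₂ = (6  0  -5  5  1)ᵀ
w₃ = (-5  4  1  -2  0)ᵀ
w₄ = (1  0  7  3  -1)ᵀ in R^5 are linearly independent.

linearly independent

Place the vectors as rows of a 4×5 matrix and reduce to echelon form.
The reduction yields 4 nonzero rows, so the rank is 4.
Since rank = 4 (the number of vectors), the set is linearly independent.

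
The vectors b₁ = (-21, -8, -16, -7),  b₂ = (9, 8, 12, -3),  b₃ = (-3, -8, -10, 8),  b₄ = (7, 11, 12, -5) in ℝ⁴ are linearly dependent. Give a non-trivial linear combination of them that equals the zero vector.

b₁ + 3b₂ + 2b₃ = 0

Write the vectors as columns of a matrix and find a nonzero vector in its null space.
One solution (up to scaling) is (1, 3, 2, 0).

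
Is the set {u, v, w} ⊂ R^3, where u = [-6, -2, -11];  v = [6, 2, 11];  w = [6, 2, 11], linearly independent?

Place the vectors as rows of a 3×3 matrix and reduce to echelon form.
The reduction yields 1 nonzero row, so the rank is 1.
Since rank 1 < 3, the set is linearly dependent.
Indeed u + v = 0.

linearly dependent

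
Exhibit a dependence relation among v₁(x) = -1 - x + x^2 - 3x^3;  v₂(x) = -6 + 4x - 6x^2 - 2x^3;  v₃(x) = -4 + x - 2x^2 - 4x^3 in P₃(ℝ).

Pass to coordinate vectors relative to the basis {1, x, …, x^3}.
Solve the homogeneous system with v₁, v₂, v₃ as columns by row-reducing the coefficient matrix.
A generator of the null space is (2, 1, -2).

2v₁ + v₂ - 2v₃ = 0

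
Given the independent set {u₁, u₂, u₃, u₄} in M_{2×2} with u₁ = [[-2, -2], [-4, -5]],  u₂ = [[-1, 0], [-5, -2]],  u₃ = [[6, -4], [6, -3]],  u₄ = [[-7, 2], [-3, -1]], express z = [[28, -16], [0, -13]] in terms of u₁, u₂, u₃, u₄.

Identify each element with its coordinate vector in ℝ⁴ via {E₁₁, E₁₂, E₂₁, E₂₂}.
Solve the system with u₁, u₂, u₃, u₄ as columns and z as the right-hand side.
Row-reducing the augmented matrix gives the unique coefficients (α₁, …, α₄) = (2, 2, 1, -4).

z = 2u₁ + 2u₂ + u₃ - 4u₄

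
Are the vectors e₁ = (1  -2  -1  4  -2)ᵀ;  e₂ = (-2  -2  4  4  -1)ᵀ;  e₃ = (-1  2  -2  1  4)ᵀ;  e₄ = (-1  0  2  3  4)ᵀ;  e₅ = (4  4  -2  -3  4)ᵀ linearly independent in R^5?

Place the vectors as rows of a 5×5 matrix and reduce to echelon form.
The reduction yields 5 nonzero rows, so the rank is 5.
Since rank = 5 (the number of vectors), the set is linearly independent.

linearly independent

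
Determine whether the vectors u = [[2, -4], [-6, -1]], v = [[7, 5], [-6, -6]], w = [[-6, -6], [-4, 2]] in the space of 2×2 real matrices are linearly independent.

Take coordinates with respect to the standard basis {E₁₁, E₁₂, E₂₁, E₂₂}.
Place the vectors as rows of a 3×4 matrix and reduce to echelon form.
The reduction yields 3 nonzero rows, so the rank is 3.
Since rank = 3 (the number of vectors), the set is linearly independent.

linearly independent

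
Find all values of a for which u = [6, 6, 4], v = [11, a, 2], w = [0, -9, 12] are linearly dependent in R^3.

a = 15

Place the vectors as rows of a 3×3 matrix; dependence ⇔ determinant zero.
Expanding, det = 72*a - 1080.
Solving 72*a - 1080 = 0 yields a = 15.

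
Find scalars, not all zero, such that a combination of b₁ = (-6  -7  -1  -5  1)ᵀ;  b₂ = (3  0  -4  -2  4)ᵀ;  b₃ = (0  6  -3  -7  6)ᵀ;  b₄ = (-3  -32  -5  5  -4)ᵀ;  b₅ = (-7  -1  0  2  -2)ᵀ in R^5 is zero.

2b₁ + 3b₂ - 3b₃ - b₄ = 0

Write the vectors as columns of a matrix and find a nonzero vector in its null space.
A generator of the null space is (2, 3, -3, -1, 0).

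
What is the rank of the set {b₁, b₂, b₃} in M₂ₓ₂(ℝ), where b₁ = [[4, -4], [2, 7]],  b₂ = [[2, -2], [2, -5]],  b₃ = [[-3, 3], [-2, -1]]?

2

Use coordinates relative to {E₁₁, E₁₂, E₂₁, E₂₂}.
Put the 4×3 matrix [b₁|b₂|b₃] into echelon form.
There are 2 pivot columns, so rank = 2.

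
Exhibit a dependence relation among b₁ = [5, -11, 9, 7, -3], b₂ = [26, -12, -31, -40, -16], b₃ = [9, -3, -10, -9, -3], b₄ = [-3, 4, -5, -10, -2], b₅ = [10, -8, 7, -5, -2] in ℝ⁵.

Write the vectors as columns of a matrix and find a nonzero vector in its null space.
The free variable yields coefficients (1, -1, 3, 2, 0) (any nonzero multiple also works).

b₁ - b₂ + 3b₃ + 2b₄ = 0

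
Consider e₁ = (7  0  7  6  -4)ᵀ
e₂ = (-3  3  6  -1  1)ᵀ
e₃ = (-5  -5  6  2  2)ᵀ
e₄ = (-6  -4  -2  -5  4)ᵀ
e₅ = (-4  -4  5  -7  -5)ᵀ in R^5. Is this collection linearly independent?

Place the vectors as rows of a 5×5 matrix and reduce to echelon form.
The reduction yields 5 nonzero rows, so the rank is 5.
Since rank = 5 (the number of vectors), the set is linearly independent.

linearly independent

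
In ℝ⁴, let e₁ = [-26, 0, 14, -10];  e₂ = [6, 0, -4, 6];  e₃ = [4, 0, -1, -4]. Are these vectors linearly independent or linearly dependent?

linearly dependent

Place the vectors as rows of a 3×4 matrix and reduce to echelon form.
The reduction yields 2 nonzero rows, so the rank is 2.
Since rank 2 < 3, the set is linearly dependent.
Indeed e₁ + 3e₂ + 2e₃ = 0.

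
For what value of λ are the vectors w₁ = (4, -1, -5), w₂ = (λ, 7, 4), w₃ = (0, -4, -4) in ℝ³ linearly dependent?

λ = 3

Dependence holds iff the 3×3 matrix [w₁ w₂ w₃] is singular.
Expanding, det = 16*λ - 48.
This vanishes exactly when λ = 3.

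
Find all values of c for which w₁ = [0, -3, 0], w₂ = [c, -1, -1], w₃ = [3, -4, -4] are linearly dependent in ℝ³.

c = 3/4

Dependence holds iff the 3×3 matrix [w₁ w₂ w₃] is singular.
Cofactor expansion gives det = 9 - 12*c.
Solving 9 - 12*c = 0 yields c = 3/4.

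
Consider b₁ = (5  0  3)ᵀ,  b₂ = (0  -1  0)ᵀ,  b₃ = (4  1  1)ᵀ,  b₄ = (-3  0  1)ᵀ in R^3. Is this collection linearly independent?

linearly dependent

There are 4 vectors in a 3-dimensional space, so they cannot be linearly independent.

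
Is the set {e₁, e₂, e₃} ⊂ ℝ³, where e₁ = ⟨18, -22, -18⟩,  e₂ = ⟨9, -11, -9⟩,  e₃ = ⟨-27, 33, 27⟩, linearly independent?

One vector is a scalar multiple of another, so the set is dependent.

linearly dependent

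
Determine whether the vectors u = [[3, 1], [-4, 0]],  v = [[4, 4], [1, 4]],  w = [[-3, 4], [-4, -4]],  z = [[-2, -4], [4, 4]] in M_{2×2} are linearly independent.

Write each element as a coordinate vector in ℝ⁴ using {E₁₁, E₁₂, E₂₁, E₂₂}.
Place the vectors as rows of a 4×4 matrix and reduce to echelon form.
The reduction yields 4 nonzero rows, so the rank is 4.
Since rank = 4 (the number of vectors), the set is linearly independent.

linearly independent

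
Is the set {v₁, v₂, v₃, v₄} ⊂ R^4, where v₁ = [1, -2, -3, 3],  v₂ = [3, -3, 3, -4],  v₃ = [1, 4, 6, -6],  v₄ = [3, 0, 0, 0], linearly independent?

Form the 4×4 matrix with these as columns; its determinant is 0.
A zero determinant means the columns are linearly dependent.

linearly dependent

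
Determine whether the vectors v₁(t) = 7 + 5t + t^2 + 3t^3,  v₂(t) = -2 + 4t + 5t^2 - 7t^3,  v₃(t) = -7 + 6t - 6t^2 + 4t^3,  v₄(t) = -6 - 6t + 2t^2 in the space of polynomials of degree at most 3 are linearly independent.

linearly independent

Take coordinates with respect to the standard basis {1, t, …, t^3}.
The matrix [v₁|v₂|v₃|v₄] has determinant -3722.
A nonzero determinant means the columns are linearly independent.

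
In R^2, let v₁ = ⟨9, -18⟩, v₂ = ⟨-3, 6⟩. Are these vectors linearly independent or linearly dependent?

Row-reduce the matrix whose columns are v₁, v₂.
The reduction yields 1 nonzero row, so the rank is 1.
Since rank 1 < 2, the set is linearly dependent.

linearly dependent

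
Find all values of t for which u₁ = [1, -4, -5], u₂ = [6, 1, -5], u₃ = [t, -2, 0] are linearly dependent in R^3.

The vectors are dependent exactly when the determinant of the matrix with rows u₁, u₂, u₃ vanishes.
Expanding, det = 25*t + 50.
Solving 25*t + 50 = 0 yields t = -2.

t = -2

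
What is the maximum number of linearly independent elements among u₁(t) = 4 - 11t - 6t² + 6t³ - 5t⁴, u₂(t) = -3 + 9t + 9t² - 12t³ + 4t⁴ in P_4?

2

Pass to coordinate vectors with respect to the basis {1, t, …, t⁴}.
Row-reduce the 2×5 matrix with these as rows.
The echelon form has 2 nonzero rows, so the rank is 2.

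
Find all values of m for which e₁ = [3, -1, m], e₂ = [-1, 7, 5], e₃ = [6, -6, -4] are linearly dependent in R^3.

Dependence holds iff the 3×3 matrix [e₁ e₂ e₃] is singular.
Expanding, det = -36*m - 20.
This vanishes exactly when m = -5/9.

m = -5/9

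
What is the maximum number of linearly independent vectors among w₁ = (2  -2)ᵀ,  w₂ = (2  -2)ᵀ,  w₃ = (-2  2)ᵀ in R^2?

1

Apply Gaussian elimination to the matrix whose rows are w₁, w₂, w₃.
Reduction leaves 1 leading entry, giving rank 1.
(With 3 elements in a 2-dimensional space the rank is at most 2.)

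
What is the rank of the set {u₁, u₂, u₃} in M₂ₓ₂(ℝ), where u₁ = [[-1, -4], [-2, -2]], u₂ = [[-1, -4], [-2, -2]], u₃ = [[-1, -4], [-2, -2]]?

1

Pass to coordinate vectors with respect to the basis {E₁₁, E₁₂, E₂₁, E₂₂}.
Put the 4×3 matrix [u₁|u₂|u₃] into echelon form.
Exactly 1 pivot survives; hence the rank is 1.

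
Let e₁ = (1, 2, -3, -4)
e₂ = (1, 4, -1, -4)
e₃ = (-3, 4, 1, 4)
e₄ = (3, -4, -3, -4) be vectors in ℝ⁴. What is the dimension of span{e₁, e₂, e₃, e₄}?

4

Row-reduce the 4×4 matrix with these as rows.
The echelon form has 4 nonzero rows, so the rank is 4.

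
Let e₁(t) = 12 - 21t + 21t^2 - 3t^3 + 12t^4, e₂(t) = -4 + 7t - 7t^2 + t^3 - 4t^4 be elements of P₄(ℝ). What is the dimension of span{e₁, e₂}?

Use coordinates relative to {1, t, …, t^4}.
Put the 5×2 matrix [e₁|e₂] into echelon form.
There is 1 pivot column, so rank = 1.

1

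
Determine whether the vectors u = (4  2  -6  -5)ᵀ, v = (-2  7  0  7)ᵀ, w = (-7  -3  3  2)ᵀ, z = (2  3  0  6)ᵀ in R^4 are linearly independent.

Form the 4×4 matrix with these as columns; its determinant is -882.
A nonzero determinant means the columns are linearly independent.

linearly independent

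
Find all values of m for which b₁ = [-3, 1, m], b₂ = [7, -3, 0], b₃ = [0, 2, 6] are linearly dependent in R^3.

m = -6/7

Dependence holds iff the 3×3 matrix [b₁ b₂ b₃] is singular.
Expanding, det = 14*m + 12.
This vanishes exactly when m = -6/7.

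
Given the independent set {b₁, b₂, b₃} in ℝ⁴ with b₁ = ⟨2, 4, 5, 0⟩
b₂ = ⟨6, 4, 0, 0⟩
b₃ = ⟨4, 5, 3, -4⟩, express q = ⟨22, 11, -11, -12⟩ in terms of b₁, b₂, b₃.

Set up the augmented matrix [b₁ | b₂ | b₃ | q] and row-reduce.
Back-substitution yields (a₁, a₂, a₃) = (-4, 3, 3).

q = -4b₁ + 3b₂ + 3b₃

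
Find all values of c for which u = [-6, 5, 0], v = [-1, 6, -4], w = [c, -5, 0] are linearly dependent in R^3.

c = 6

Dependence holds iff the 3×3 matrix [u v w] is singular.
Cofactor expansion gives det = 120 - 20*c.
Solving 120 - 20*c = 0 yields c = 6.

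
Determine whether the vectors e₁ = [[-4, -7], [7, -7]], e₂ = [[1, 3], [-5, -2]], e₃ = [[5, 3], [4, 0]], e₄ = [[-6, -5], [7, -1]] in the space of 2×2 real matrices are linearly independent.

linearly independent

Take coordinates with respect to the standard basis {E₁₁, E₁₂, E₂₁, E₂₂}.
Place the vectors as rows of a 4×4 matrix and reduce to echelon form.
The reduction yields 4 nonzero rows, so the rank is 4.
Since rank = 4 (the number of vectors), the set is linearly independent.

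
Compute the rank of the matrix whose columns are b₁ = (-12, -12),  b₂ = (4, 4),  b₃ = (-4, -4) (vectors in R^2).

1

Row-reduce the 3×2 matrix with these as rows.
Reduction leaves 1 leading entry, giving rank 1.
(With 3 elements in a 2-dimensional space the rank is at most 2.)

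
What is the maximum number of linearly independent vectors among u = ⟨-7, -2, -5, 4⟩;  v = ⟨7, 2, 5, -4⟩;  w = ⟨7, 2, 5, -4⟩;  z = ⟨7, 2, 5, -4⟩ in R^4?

1

Form the matrix with u, v, w, z as columns and reduce.
Exactly 1 pivot survives; hence the rank is 1.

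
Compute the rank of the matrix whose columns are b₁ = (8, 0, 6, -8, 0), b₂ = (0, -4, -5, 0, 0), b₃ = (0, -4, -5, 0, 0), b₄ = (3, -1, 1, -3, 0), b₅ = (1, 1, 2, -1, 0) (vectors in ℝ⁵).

rank 2

Row-reduce the 5×5 matrix with these as rows.
There are 2 pivot columns, so rank = 2.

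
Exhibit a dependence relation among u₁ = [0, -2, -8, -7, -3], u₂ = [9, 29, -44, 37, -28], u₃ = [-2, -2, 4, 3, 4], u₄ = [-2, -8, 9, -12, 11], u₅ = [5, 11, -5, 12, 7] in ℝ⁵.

Solve the homogeneous system with u₁, u₂, u₃, u₄, u₅ as columns by row-reducing the coefficient matrix.
The free variable yields coefficients (2, -1, 1, -3, 1) (any nonzero multiple also works).

2u₁ - u₂ + u₃ - 3u₄ + u₅ = 0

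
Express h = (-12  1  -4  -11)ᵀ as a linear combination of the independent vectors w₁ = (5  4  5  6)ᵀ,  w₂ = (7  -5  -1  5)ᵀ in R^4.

h = -w₁ - w₂

Solve the system with w₁, w₂ as columns and h as the right-hand side.
Back-substitution yields (c₁, c₂) = (-1, -1).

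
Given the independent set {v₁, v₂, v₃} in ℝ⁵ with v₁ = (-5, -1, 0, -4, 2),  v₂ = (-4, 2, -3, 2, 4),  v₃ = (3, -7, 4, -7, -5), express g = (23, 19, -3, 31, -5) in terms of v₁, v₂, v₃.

Solve the system with v₁, v₂, v₃ as columns and g as the right-hand side.
Row-reducing the augmented matrix gives the unique coefficients (c₁, c₂, c₃) = (-4, -3, -3).

g = -4v₁ - 3v₂ - 3v₃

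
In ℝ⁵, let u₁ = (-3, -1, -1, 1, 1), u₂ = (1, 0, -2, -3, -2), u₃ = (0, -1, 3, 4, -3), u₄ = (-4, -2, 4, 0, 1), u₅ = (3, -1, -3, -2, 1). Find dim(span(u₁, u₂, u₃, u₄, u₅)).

Put the 5×5 matrix [u₁|u₂|u₃|u₄|u₅] into echelon form.
The echelon form has 5 nonzero rows, so the rank is 5.

dim = 5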